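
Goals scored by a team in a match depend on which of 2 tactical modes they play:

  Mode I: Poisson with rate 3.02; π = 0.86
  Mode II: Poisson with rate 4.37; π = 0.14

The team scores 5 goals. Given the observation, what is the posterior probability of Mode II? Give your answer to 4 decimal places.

0.2112

Apply Bayes' rule: the posterior for each component is proportional to its prior times its likelihood at x.
Evaluate each component's likelihood at the observed value:
  f_I = 0.102161
  f_II = 0.168019
Multiply by the mixture weights:
  P(Z=I)·f_I = 0.86 × 0.102161 = 0.0878583
  P(Z=II)·f_II = 0.14 × 0.168019 = 0.0235227
Normaliser: 0.0878583 + 0.0235227 = 0.111381
P(Mode II | x) = 0.0235227 / 0.111381 ≈ 0.2112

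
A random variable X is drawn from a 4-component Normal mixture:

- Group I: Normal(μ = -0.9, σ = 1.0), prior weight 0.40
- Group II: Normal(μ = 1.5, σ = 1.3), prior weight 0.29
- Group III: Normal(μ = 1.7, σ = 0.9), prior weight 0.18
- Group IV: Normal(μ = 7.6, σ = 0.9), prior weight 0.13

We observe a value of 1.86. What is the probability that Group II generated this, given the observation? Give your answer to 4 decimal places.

Posterior ∝ prior × likelihood, so P(k | x) ∝ π_k f_k(x); normalise over all components.
Component likelihoods at x = 1.86:
  L_I = 0.00884645
  L_II = 0.295335
  L_III = 0.43632
  L_IV = 6.51592e-10
Prior × likelihood for each component:
  π_I·L_I = 0.40 × 0.00884645 = 0.00353858
  π_II·L_II = 0.29 × 0.295335 = 0.0856471
  π_III·L_III = 0.18 × 0.43632 = 0.0785375
  π_IV·L_IV = 0.13 × 6.51592e-10 = 8.47069e-11
Evidence: 0.00353858 + 0.0856471 + 0.0785375 + 8.47069e-11 = 0.167723
So the posterior for Group II is 0.0856471 / 0.167723 ≈ 0.5106.

0.5106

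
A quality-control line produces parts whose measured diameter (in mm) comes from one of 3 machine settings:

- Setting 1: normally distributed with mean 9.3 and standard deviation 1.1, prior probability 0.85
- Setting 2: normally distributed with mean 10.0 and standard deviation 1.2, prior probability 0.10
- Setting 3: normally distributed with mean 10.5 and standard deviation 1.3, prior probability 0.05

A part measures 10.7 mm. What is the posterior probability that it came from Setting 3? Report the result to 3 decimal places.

Apply Bayes' rule: the posterior for each component is proportional to its prior times its likelihood at x.
Evaluate each component's likelihood at the observed value:
  L_1 = (1/(1.1·√(2π)))·exp(−(10.7−9.3)²/(2·1.1²)) = 0.362675·exp(-0.80992) = 0.161352
  L_2 = (1/(1.2·√(2π)))·exp(−(10.7−10.0)²/(2·1.2²)) = 0.332452·exp(-0.17014) = 0.280439
  L_3 = (1/(1.3·√(2π)))·exp(−(10.7−10.5)²/(2·1.3²)) = 0.306879·exp(-0.01183) = 0.303268
Prior × likelihood for each component:
  π_1·L_1 = 0.85 × 0.161352 = 0.137149
  π_2·L_2 = 0.10 × 0.280439 = 0.0280439
  π_3·L_3 = 0.05 × 0.303268 = 0.0151634
Denominator: 0.137149 + 0.0280439 + 0.0151634 = 0.180357
Responsibility of Setting 3: 0.0151634 / 0.180357 ≈ 0.084

0.084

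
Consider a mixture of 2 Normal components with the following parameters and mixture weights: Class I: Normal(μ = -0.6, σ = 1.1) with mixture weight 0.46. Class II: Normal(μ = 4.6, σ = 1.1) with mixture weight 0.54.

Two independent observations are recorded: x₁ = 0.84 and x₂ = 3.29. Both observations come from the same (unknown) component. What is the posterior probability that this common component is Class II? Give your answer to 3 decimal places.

Posterior ∝ prior × likelihood, so P(k | x) ∝ π_k f_k(x); normalise over all components.
Since both observations come from the same component, the likelihood for component k is f_k(x₁)·f_k(x₂).
  L_I = [(1/(1.1·√(2π)))·exp(−(0.84−-0.6)²/(2·1.1²)) = 0.362675·exp(-0.85686) = 0.153953] × [0.000698076] = 0.000107471
  L_II = [(1/(1.1·√(2π)))·exp(−(0.84−4.6)²/(2·1.1²)) = 0.362675·exp(-5.84198) = 0.00105287] × [0.178462] = 0.000187898
Prior × likelihood for each component:
  π_I·L_I = 0.46 × 0.000107471 = 4.94366e-05
  π_II·L_II = 0.54 × 0.000187898 = 0.000101465
Marginal: 4.94366e-05 + 0.000101465 = 0.000150901
P(Class II | x₁, x₂) = 0.000101465 / 0.000150901 ≈ 0.672

0.672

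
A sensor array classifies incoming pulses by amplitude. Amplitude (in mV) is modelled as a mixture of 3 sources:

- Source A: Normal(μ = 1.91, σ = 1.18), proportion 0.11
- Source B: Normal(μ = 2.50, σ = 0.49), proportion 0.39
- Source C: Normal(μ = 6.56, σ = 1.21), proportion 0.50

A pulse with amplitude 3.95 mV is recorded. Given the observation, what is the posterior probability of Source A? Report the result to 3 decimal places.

The responsibility of component k is π_k f_k(x) divided by Σ_j π_j f_j(x).
Evaluate each component's likelihood at the observed value:
  p_A = (1/(1.18·√(2π)))·exp(−(3.95−1.91)²/(2·1.18²)) = 0.338087·exp(-1.49440) = 0.0758611
  p_B = (1/(0.49·√(2π)))·exp(−(3.95−2.50)²/(2·0.49²)) = 0.814168·exp(-4.37838) = 0.0102142
  p_C = (1/(1.21·√(2π)))·exp(−(3.95−6.56)²/(2·1.21²)) = 0.329704·exp(-2.32638) = 0.0321952
Multiply by the mixture weights:
  π_A·p_A = 0.11 × 0.0758611 = 0.00834472
  π_B·p_B = 0.39 × 0.0102142 = 0.00398355
  π_C·p_C = 0.50 × 0.0321952 = 0.0160976
Sum: 0.00834472 + 0.00398355 + 0.0160976 = 0.0284259
P(Source A | data) = 0.00834472 / 0.0284259 ≈ 0.294

0.294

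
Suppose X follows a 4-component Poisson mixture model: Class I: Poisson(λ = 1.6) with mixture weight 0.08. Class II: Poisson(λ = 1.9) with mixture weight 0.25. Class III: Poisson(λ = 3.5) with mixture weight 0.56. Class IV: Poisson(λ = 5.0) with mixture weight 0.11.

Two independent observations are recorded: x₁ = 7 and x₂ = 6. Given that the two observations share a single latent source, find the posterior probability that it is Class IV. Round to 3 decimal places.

By Bayes' theorem, P(k | x) = P(Z=k) f_k(x) / Σ_j P(Z=j) f_j(x).
Since both observations come from the same component, the likelihood for component k is f_k(x₁)·f_k(x₂).
  f_I = [e^(−1.6)·1.6^7/7! = 0.00107532] × [0.00470453] = 5.05888e-06
  f_II = [e^(−1.9)·1.9^7/7! = 0.00265268] × [0.00977304] = 2.59248e-05
  f_III = [e^(−3.5)·3.5^7/7! = 0.0385492] × [0.0770983] = 0.00297208
  f_IV = [e^(−5.0)·5.0^7/7! = 0.104445] × [0.146223] = 0.0152722
Prior × likelihood for each component:
  P(Z=I)·f_I = 0.08 × 5.05888e-06 = 4.0471e-07
  P(Z=II)·f_II = 0.25 × 2.59248e-05 = 6.48119e-06
  P(Z=III)·f_III = 0.56 × 0.00297208 = 0.00166436
  P(Z=IV)·f_IV = 0.11 × 0.0152722 = 0.00167994
Normaliser: 4.0471e-07 + 6.48119e-06 + 0.00166436 + 0.00167994 = 0.00335119
So the posterior for Class IV is 0.00167994 / 0.00335119 ≈ 0.501.

0.501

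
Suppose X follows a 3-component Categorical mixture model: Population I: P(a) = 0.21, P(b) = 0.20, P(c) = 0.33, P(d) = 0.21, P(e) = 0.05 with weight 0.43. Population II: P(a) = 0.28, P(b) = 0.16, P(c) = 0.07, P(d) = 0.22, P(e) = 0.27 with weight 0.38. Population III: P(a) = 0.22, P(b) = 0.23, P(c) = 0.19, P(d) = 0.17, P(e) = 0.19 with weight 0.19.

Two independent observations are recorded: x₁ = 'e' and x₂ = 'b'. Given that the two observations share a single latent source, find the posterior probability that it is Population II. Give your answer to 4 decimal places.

0.5657

Posterior ∝ prior × likelihood, so P(k | x) ∝ w_k f_k(x); normalise over all components.
Since both observations come from the same component, the likelihood for component k is f_k(x₁)·f_k(x₂).
  f_I = [P(e | comp) = 0.05] × [0.2] = 0.01
  f_II = [P(e | comp) = 0.27] × [0.16] = 0.0432
  f_III = [P(e | comp) = 0.19] × [0.23] = 0.0437
Prior × likelihood for each component:
  w_I·f_I = 0.43 × 0.01 = 0.0043
  w_II·f_II = 0.38 × 0.0432 = 0.016416
  w_III·f_III = 0.19 × 0.0437 = 0.008303
Sum: 0.0043 + 0.016416 + 0.008303 = 0.029019
P(Population II | x₁, x₂) ≈ 0.5657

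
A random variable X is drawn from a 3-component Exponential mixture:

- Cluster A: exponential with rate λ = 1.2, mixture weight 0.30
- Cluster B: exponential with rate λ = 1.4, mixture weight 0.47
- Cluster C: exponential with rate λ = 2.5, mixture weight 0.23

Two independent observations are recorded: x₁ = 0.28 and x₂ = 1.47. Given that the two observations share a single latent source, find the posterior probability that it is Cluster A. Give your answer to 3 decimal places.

0.352

P(component k | x) = π_k·f_k(x) / marginal(x), where marginal(x) = Σ_j π_j·f_j(x).
Since both observations come from the same component, the likelihood for component k is f_k(x₁)·f_k(x₂).
  L_A = [1.2·e^(−1.2·0.28) = 1.2·e^(−0.3360) = 0.857548] × [0.20563] = 0.176337
  L_B = [1.4·e^(−1.4·0.28) = 1.4·e^(−0.3920) = 0.945986] × [0.178793] = 0.169135
  L_C = [2.5·e^(−2.5·0.28) = 2.5·e^(−0.7000) = 1.24146] × [0.0633735] = 0.0786759
Prior × likelihood for each component:
  π_A·L_A = 0.30 × 0.176337 = 0.0529012
  π_B·L_B = 0.47 × 0.169135 = 0.0794937
  π_C·L_C = 0.23 × 0.0786759 = 0.0180955
Sum: 0.0529012 + 0.0794937 + 0.0180955 = 0.15049
P(Cluster A | x₁, x₂) ≈ 0.352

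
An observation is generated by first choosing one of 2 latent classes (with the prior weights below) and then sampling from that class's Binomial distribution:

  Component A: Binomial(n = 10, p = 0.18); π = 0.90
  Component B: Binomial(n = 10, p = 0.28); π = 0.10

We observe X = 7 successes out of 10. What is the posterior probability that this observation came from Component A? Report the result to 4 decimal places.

Apply Bayes' rule: the posterior for each component is proportional to its prior times its likelihood at x.
Binomial probabilities:
  L_A = 0.00040507
  L_B = 0.00604345
Multiply by the mixture weights:
  P(Z=A)·L_A = 0.90 × 0.00040507 = 0.000364563
  P(Z=B)·L_B = 0.10 × 0.00604345 = 0.000604345
Evidence: 0.000364563 + 0.000604345 = 0.000968908
P(Component A | the observation) = 0.000364563 / 0.000968908 ≈ 0.3763

0.3763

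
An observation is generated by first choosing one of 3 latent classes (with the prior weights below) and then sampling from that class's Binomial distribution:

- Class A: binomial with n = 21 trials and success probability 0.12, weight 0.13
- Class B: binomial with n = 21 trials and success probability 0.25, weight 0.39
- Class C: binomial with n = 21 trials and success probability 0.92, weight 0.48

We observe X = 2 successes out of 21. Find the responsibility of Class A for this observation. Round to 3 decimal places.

Posterior ∝ prior × likelihood, so P(k | x) ∝ π_k f_k(x); normalise over all components.
Evaluate each component's likelihood at the observed value:
  L_A = C(21,2)·0.12^2·0.88^19 = 210·0.0144·0.0881395 = 0.266534
  L_B = C(21,2)·0.25^2·0.75^19 = 210·0.0625·0.00422828 = 0.0554962
  L_C = C(21,2)·0.92^2·0.08^19 = 210·0.8464·1.44115e-21 = 2.56156e-19
Weight by the priors:
  π_A·L_A = 0.13 × 0.266534 = 0.0346494
  π_B·L_B = 0.39 × 0.0554962 = 0.0216435
  π_C·L_C = 0.48 × 2.56156e-19 = 1.22955e-19
Marginal: 0.0346494 + 0.0216435 + 1.22955e-19 = 0.0562929
P(Class A | x) ≈ 0.616

0.616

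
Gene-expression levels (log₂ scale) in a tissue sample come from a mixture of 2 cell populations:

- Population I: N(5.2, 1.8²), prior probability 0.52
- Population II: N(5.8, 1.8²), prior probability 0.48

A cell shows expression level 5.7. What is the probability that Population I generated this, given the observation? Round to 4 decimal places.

0.5107

Posterior ∝ prior × likelihood, so P(k | x) ∝ π_k f_k(x); normalise over all components.
Evaluate each component's likelihood at the observed value:
  L_I = (1/(1.8·√(2π)))·exp(−(5.7−5.2)²/(2·1.8²)) = 0.221635·exp(-0.03858) = 0.213247
  L_II = (1/(1.8·√(2π)))·exp(−(5.7−5.8)²/(2·1.8²)) = 0.221635·exp(-0.00154) = 0.221293
Multiply by the mixture weights:
  π_I·L_I = 0.52 × 0.213247 = 0.110888
  π_II·L_II = 0.48 × 0.221293 = 0.106221
Evidence: 0.110888 + 0.106221 = 0.217109
So the posterior for Population I is 0.110888 / 0.217109 ≈ 0.5107.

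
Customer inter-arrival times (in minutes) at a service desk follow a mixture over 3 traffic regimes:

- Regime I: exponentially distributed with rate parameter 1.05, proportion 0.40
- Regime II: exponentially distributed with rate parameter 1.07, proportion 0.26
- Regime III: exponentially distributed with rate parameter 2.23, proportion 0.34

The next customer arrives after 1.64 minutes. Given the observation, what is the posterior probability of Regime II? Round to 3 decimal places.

0.337

Apply Bayes' rule: the posterior for each component is proportional to its prior times its likelihood at x.
Evaluate each component's likelihood at the observed value:
  p_I = 0.187644
  p_II = 0.185048
  p_III = 0.0575444
Prior × likelihood for each component:
  P(Z=I)·p_I = 0.40 × 0.187644 = 0.0750575
  P(Z=II)·p_II = 0.26 × 0.185048 = 0.0481124
  P(Z=III)·p_III = 0.34 × 0.0575444 = 0.0195651
Sum: 0.0750575 + 0.0481124 + 0.0195651 = 0.142735
So the posterior for Regime II is 0.0481124 / 0.142735 ≈ 0.337.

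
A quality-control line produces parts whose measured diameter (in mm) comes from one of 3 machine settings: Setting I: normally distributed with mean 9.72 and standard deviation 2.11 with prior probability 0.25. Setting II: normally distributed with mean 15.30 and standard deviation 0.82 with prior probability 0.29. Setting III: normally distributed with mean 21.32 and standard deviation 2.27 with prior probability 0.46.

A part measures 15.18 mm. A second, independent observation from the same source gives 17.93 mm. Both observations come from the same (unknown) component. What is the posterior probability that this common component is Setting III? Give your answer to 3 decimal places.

0.232

Posterior ∝ prior × likelihood, so P(k | x) ∝ w_k f_k(x); normalise over all components.
Since both observations come from the same component, the likelihood for component k is f_k(x₁)·f_k(x₂).
  p_I = [(1/(2.11·√(2π)))·exp(−(15.18−9.72)²/(2·2.11²)) = 0.189072·exp(-3.34804) = 0.0066465] × [9.75107e-05] = 6.48105e-07
  p_II = [(1/(0.82·√(2π)))·exp(−(15.18−15.30)²/(2·0.82²)) = 0.486515·exp(-0.01071) = 0.481333] × [0.00284006] = 0.00136702
  p_III = [(1/(2.27·√(2π)))·exp(−(15.18−21.32)²/(2·2.27²)) = 0.175745·exp(-3.65810) = 0.00453099] × [0.0576233] = 0.000261091
Multiply by the mixture weights:
  w_I·p_I = 0.25 × 6.48105e-07 = 1.62026e-07
  w_II·p_II = 0.29 × 0.00136702 = 0.000396435
  w_III·p_III = 0.46 × 0.000261091 = 0.000120102
Sum: 1.62026e-07 + 0.000396435 + 0.000120102 = 0.000516699
So the posterior for Setting III is 0.000120102 / 0.000516699 ≈ 0.232.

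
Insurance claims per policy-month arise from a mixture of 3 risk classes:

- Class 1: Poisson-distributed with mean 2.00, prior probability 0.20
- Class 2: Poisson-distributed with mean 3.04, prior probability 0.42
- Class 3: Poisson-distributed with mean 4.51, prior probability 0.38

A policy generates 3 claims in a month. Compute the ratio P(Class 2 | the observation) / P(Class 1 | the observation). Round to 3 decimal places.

2.607

Posterior odds = (w_i f_i(x)) / (w_j f_j(x)); the normalising sum cancels.
Poisson probabilities:
  L_1 = e^(−2.00)·2.00^3/3! = 0.180447
  L_2 = e^(−3.04)·3.04^3/3! = 0.223983
  L_3 = e^(−4.51)·4.51^3/3! = 0.168155
0.0940727 / 0.0360894 ≈ 2.607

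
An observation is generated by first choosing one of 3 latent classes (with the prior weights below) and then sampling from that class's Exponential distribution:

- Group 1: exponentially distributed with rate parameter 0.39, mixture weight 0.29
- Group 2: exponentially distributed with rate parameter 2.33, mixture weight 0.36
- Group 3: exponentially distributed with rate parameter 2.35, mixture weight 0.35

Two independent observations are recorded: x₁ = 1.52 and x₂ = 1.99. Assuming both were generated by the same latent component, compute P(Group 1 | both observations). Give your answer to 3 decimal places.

0.914

Apply Bayes' rule: the posterior for each component is proportional to its prior times its likelihood at x.
Since both observations come from the same component, the likelihood for component k is f_k(x₁)·f_k(x₂).
  L_1 = [0.215583] × [0.179477] = 0.0386922
  L_2 = [0.067493] × [0.0225768] = 0.00152378
  L_3 = [0.0660341] × [0.0218821] = 0.00144497
Multiply by the mixture weights:
  π_1·L_1 = 0.29 × 0.0386922 = 0.0112207
  π_2·L_2 = 0.36 × 0.00152378 = 0.00054856
  π_3·L_3 = 0.35 × 0.00144497 = 0.000505738
Denominator: 0.0112207 + 0.00054856 + 0.000505738 = 0.012275
P(Group 1 | x₁,x₂) = 0.0112207 / 0.012275 ≈ 0.914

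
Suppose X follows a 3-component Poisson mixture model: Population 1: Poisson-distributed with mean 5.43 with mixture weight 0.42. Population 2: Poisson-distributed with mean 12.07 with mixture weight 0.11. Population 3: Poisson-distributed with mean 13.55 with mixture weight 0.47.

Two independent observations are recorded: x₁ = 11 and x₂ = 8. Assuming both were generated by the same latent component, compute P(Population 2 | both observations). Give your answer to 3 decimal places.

By Bayes' theorem, P(k | x) = P(Z=k) f_k(x) / Σ_j P(Z=j) f_j(x).
Since both observations come from the same component, the likelihood for component k is f_k(x₁)·f_k(x₂).
  p_1 = [e^(−5.43)·5.43^11/11! = 0.0132869] × [0.0821597] = 0.00109165
  p_2 = [e^(−12.07)·12.07^11/11! = 0.113682] × [0.0640034] = 0.00727601
  p_3 = [e^(−13.55)·13.55^11/11! = 0.0923605] × [0.0367539] = 0.00339461
Weight by the priors:
  P(Z=1)·p_1 = 0.42 × 0.00109165 = 0.000458492
  P(Z=2)·p_2 = 0.11 × 0.00727601 = 0.000800361
  P(Z=3)·p_3 = 0.47 × 0.00339461 = 0.00159547
Marginal: 0.000458492 + 0.000800361 + 0.00159547 = 0.00285432
P(Population 2 | x₁,x₂) = 0.000800361 / 0.00285432 ≈ 0.280

0.280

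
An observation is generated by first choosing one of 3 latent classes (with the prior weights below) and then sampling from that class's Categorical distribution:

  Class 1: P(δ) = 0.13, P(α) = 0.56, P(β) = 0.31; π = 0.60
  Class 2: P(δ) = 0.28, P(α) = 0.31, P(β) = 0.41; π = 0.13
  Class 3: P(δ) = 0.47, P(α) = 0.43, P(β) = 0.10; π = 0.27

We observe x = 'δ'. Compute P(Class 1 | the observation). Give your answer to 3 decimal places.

0.323

The responsibility of component k is w_k f_k(x) divided by Σ_j w_j f_j(x).
Categorical probabilities:
  f_1 = P(δ | comp) = 0.13
  f_2 = P(δ | comp) = 0.28
  f_3 = P(δ | comp) = 0.47
Multiply by the mixture weights:
  w_1·f_1 = 0.60 × 0.13 = 0.078
  w_2·f_2 = 0.13 × 0.28 = 0.0364
  w_3·f_3 = 0.27 × 0.47 = 0.1269
Denominator: 0.078 + 0.0364 + 0.1269 = 0.2413
P(Class 1 | the observation) = 0.078 / 0.2413 ≈ 0.323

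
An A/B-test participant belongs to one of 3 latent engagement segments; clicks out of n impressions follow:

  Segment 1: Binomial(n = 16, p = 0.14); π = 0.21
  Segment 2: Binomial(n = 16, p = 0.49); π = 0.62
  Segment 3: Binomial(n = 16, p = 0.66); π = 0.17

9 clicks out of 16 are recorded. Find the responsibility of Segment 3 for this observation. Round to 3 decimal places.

P(component k | x) = π_k·f_k(x) / marginal(x), where marginal(x) = Σ_j π_j·f_j(x).
Evaluate each component's likelihood at the observed value:
  L_1 = 8.2237e-05
  L_2 = 0.167179
  L_3 = 0.142782
Multiply by the mixture weights:
  π_1·L_1 = 0.21 × 8.2237e-05 = 1.72698e-05
  π_2·L_2 = 0.62 × 0.167179 = 0.103651
  π_3·L_3 = 0.17 × 0.142782 = 0.024273
Normaliser: 1.72698e-05 + 0.103651 + 0.024273 = 0.127941
Responsibility of Segment 3: 0.024273 / 0.127941 ≈ 0.190

0.190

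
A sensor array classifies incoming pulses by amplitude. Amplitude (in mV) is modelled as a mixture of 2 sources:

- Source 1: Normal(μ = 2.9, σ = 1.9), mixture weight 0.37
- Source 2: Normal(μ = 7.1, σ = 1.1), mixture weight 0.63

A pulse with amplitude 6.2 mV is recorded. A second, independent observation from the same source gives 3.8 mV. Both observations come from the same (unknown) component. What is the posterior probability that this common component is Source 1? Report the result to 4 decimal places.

The responsibility of component k is π_k f_k(x) divided by Σ_j π_j f_j(x).
Since both observations come from the same component, the likelihood for component k is f_k(x₁)·f_k(x₂).
  f_1 = [(1/(1.9·√(2π)))·exp(−(6.2−2.9)²/(2·1.9²)) = 0.209970·exp(-1.50831) = 0.0464628] × [0.187687] = 0.00872046
  f_2 = [(1/(1.1·√(2π)))·exp(−(6.2−7.1)²/(2·1.1²)) = 0.362675·exp(-0.33471) = 0.25951] × [0.00402895] = 0.00104555
Weight by the priors:
  π_1·f_1 = 0.37 × 0.00872046 = 0.00322657
  π_2·f_2 = 0.63 × 0.00104555 = 0.000658699
Normaliser: 0.00322657 + 0.000658699 = 0.00388527
So the posterior for Source 1 is 0.00322657 / 0.00388527 ≈ 0.8305.

0.8305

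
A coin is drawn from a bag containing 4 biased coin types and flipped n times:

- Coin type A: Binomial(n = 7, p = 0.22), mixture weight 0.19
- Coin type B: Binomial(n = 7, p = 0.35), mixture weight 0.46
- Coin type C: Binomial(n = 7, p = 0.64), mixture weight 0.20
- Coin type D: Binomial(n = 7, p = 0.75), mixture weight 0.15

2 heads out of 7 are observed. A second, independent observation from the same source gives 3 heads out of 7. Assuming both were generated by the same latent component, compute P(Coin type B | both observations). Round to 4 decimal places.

The responsibility of component k is P(Z=k) f_k(x) divided by Σ_j P(Z=j) f_j(x).
Since both observations come from the same component, the likelihood for component k is f_k(x₁)·f_k(x₂).
  L_A = [C(7,2)·0.22^2·0.78^5 = 21·0.0484·0.288717 = 0.293452] × [0.137948] = 0.0404811
  L_B = [C(7,2)·0.35^2·0.65^5 = 21·0.1225·0.116029 = 0.298485] × [0.267871] = 0.0799554
  L_C = [C(7,2)·0.64^2·0.36^5 = 21·0.4096·0.00604662 = 0.0520106] × [0.154105] = 0.00801511
  L_D = [C(7,2)·0.75^2·0.25^5 = 21·0.5625·0.000976562 = 0.0115356] × [0.0576782] = 0.000665355
Multiply by the mixture weights:
  P(Z=A)·L_A = 0.19 × 0.0404811 = 0.00769141
  P(Z=B)·L_B = 0.46 × 0.0799554 = 0.0367795
  P(Z=C)·L_C = 0.20 × 0.00801511 = 0.00160302
  P(Z=D)·L_D = 0.15 × 0.000665355 = 9.98033e-05
Normaliser: 0.00769141 + 0.0367795 + 0.00160302 + 9.98033e-05 = 0.0461737
P(Coin type B | data) ≈ 0.7965

0.7965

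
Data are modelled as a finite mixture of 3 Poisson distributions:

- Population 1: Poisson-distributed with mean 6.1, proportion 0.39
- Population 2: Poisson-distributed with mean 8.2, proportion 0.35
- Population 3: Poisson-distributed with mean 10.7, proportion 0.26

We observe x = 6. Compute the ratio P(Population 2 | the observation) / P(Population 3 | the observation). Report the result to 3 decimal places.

3.322

Since P(k|x) ∝ π_k f_k(x), the posterior odds are π_i f_i(x) / (π_j f_j(x)).
Evaluate each component's likelihood at the observed value:
  p_1 = 0.160491
  p_2 = 0.115967
  p_3 = 0.0469915
Odds = (0.35/0.26) × (0.115967/0.0469915) = 1.34615 × 2.46784 ≈ 3.322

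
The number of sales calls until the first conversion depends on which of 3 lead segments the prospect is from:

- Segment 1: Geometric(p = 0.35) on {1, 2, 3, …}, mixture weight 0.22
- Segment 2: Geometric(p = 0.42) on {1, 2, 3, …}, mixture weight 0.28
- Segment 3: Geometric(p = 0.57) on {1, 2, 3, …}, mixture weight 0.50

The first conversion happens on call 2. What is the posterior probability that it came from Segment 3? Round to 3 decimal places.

Apply Bayes' rule: the posterior for each component is proportional to its prior times its likelihood at x.
Evaluate each component's likelihood at the observed value:
  p_1 = 0.35·(1−0.35)^1 = 0.35·0.65 = 0.2275
  p_2 = 0.42·(1−0.42)^1 = 0.42·0.58 = 0.2436
  p_3 = 0.57·(1−0.57)^1 = 0.57·0.43 = 0.2451
Weight by the priors:
  π_1·p_1 = 0.22 × 0.2275 = 0.05005
  π_2·p_2 = 0.28 × 0.2436 = 0.068208
  π_3·p_3 = 0.50 × 0.2451 = 0.12255
Evidence: 0.05005 + 0.068208 + 0.12255 = 0.240808
P(Segment 3 | data) = 0.12255 / 0.240808 ≈ 0.509

0.509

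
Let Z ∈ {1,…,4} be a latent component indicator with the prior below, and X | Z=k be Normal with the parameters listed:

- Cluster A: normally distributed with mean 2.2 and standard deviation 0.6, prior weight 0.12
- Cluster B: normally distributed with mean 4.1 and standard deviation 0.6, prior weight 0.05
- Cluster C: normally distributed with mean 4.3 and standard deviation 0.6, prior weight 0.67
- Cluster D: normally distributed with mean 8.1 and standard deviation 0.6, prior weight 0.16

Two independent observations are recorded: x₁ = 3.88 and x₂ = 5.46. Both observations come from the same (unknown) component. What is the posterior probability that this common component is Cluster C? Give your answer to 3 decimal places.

0.958

The responsibility of component k is π_k f_k(x) divided by Σ_j π_j f_j(x).
Since both observations come from the same component, the likelihood for component k is f_k(x₁)·f_k(x₂).
  L_A = [0.0131924] × [2.58423e-07] = 3.40922e-09
  L_B = [0.621677] × [0.0509453] = 0.0316715
  L_C = [0.520423] × [0.102591] = 0.0533909
  L_D = [1.20495e-11] × [4.15708e-05] = 5.00905e-16
Prior × likelihood for each component:
  π_A·L_A = 0.12 × 3.40922e-09 = 4.09107e-10
  π_B·L_B = 0.05 × 0.0316715 = 0.00158358
  π_C·L_C = 0.67 × 0.0533909 = 0.0357719
  π_D·L_D = 0.16 × 5.00905e-16 = 8.01448e-17
Evidence: 4.09107e-10 + 0.00158358 + 0.0357719 + 8.01448e-17 = 0.0373555
P(Cluster C | x₁, x₂) = 0.0357719 / 0.0373555 ≈ 0.958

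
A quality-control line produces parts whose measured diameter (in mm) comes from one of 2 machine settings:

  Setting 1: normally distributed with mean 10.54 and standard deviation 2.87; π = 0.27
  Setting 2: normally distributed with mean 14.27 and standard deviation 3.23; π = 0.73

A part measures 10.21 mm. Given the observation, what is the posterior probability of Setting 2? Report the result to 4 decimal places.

By Bayes' theorem, P(k | x) = w_k f_k(x) / Σ_j w_j f_j(x).
Evaluate each component's likelihood at the observed value:
  L_1 = (1/(2.87·√(2π)))·exp(−(10.21−10.54)²/(2·2.87²)) = 0.139004·exp(-0.00661) = 0.138088
  L_2 = (1/(3.23·√(2π)))·exp(−(10.21−14.27)²/(2·3.23²)) = 0.123512·exp(-0.78998) = 0.0560561
Multiply by the mixture weights:
  w_1·L_1 = 0.27 × 0.138088 = 0.0372839
  w_2·L_2 = 0.73 × 0.0560561 = 0.040921
Normaliser: 0.0372839 + 0.040921 = 0.0782048
P(Setting 2 | 10.21 mm) ≈ 0.5233

0.5233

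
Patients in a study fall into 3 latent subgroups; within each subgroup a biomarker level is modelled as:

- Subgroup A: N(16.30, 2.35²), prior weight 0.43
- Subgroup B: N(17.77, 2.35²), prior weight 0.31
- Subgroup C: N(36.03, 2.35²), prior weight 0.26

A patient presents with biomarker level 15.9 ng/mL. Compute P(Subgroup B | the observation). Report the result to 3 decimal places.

P(component k | x) = P(Z=k)·f_k(x) / marginal(x), where marginal(x) = Σ_j P(Z=j)·f_j(x).
Evaluate each component's likelihood at the observed value:
  p_A = 0.167321
  p_B = 0.123692
  p_C = 1.97937e-17
Weight by the priors:
  P(Z=A)·p_A = 0.43 × 0.167321 = 0.0719481
  P(Z=B)·p_B = 0.31 × 0.123692 = 0.0383446
  P(Z=C)·p_C = 0.26 × 1.97937e-17 = 5.14637e-18
Denominator: 0.0719481 + 0.0383446 + 5.14637e-18 = 0.110293
Responsibility of Subgroup B: 0.0383446 / 0.110293 ≈ 0.348

0.348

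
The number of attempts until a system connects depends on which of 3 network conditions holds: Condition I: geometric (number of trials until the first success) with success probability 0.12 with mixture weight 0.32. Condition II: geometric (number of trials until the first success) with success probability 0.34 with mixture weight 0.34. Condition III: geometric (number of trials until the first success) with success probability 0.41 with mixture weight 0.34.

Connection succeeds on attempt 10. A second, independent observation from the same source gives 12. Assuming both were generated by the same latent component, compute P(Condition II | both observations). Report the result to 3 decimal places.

0.026

P(component k | x) = w_k·f_k(x) / marginal(x), where marginal(x) = Σ_j w_j·f_j(x).
Since both observations come from the same component, the likelihood for component k is f_k(x₁)·f_k(x₂).
  L_I = [0.12·(1−0.12)^9 = 0.12·0.316478 = 0.0379774] × [0.0294097] = 0.0011169
  L_II = [0.34·(1−0.34)^9 = 0.34·0.0237627 = 0.00807931] × [0.00351935] = 2.84339e-05
  L_III = [0.41·(1−0.41)^9 = 0.41·0.008663 = 0.00355183] × [0.00123639] = 4.39145e-06
Weight by the priors:
  w_I·L_I = 0.32 × 0.0011169 = 0.000357409
  w_II·L_II = 0.34 × 2.84339e-05 = 9.66753e-06
  w_III·L_III = 0.34 × 4.39145e-06 = 1.49309e-06
Sum: 0.000357409 + 9.66753e-06 + 1.49309e-06 = 0.00036857
Responsibility of Condition II: 9.66753e-06 / 0.00036857 ≈ 0.026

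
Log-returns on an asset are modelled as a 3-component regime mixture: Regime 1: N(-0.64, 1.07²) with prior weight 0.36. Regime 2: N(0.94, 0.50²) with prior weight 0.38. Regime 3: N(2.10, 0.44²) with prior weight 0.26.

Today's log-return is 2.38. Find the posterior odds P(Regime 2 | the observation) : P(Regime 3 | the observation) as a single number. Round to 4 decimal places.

Only the two components matter; the odds are (P(Z=i) f_i(x)) / (P(Z=j) f_j(x)).
Component likelihoods at x = 2.38:
  p_1 = (1/(1.07·√(2π)))·exp(−(2.38−-0.64)²/(2·1.07²)) = 0.372843·exp(-3.98306) = 0.00694556
  p_2 = (1/(0.50·√(2π)))·exp(−(2.38−0.94)²/(2·0.50²)) = 0.797885·exp(-4.14720) = 0.0126135
  p_3 = (1/(0.44·√(2π)))·exp(−(2.38−2.10)²/(2·0.44²)) = 0.906687·exp(-0.20248) = 0.740494
Posterior odds = (P(Z=2)·p_2) / (P(Z=3)·p_3) = (0.38·0.0126135) / (0.26·0.740494) = 0.00479311 / 0.192529 ≈ 0.0249

0.0249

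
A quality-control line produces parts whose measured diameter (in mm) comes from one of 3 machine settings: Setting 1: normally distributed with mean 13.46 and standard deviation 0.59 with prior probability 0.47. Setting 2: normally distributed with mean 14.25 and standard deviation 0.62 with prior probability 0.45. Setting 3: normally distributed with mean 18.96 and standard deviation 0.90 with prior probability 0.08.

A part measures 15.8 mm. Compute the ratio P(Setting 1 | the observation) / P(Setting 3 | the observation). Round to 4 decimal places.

The posterior odds equal the prior odds times the likelihood ratio: (w_i/w_j)·(f_i(x)/f_j(x)).
Component likelihoods at x = 15.8 mm:
  L_1 = 0.000259621
  L_2 = 0.0282715
  L_3 = 0.000932605
Odds = (0.47/0.08) × (0.000259621/0.000932605) = 5.875 × 0.278383 ≈ 1.6355

1.6355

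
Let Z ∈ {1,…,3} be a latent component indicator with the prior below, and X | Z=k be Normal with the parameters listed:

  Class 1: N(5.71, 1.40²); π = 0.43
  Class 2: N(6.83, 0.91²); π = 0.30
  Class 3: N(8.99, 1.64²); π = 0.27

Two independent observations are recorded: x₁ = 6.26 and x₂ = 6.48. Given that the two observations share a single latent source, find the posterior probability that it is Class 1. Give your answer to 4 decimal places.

Apply Bayes' rule: the posterior for each component is proportional to its prior times its likelihood at x.
Since both observations come from the same component, the likelihood for component k is f_k(x₁)·f_k(x₂).
  f_1 = [0.263796] × [0.24496] = 0.0646194
  f_2 = [0.360307] × [0.407142] = 0.146696
  f_3 = [0.0608625] × [0.0754088] = 0.00458957
Weight by the priors:
  π_1·f_1 = 0.43 × 0.0646194 = 0.0277864
  π_2·f_2 = 0.30 × 0.146696 = 0.0440088
  π_3·f_3 = 0.27 × 0.00458957 = 0.00123918
Normaliser: 0.0277864 + 0.0440088 + 0.00123918 = 0.0730344
Responsibility of Class 1: 0.0277864 / 0.0730344 ≈ 0.3805

0.3805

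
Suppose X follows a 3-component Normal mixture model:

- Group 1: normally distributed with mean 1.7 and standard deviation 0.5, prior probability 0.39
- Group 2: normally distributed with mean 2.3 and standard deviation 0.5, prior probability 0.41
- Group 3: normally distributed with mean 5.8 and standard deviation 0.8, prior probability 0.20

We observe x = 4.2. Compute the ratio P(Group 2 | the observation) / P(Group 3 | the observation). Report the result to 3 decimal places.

The posterior odds equal the prior odds times the likelihood ratio: (π_i/π_j)·(f_i(x)/f_j(x)).
Evaluate each component's likelihood at the observed value:
  p_1 = (1/(0.5·√(2π)))·exp(−(4.2−1.7)²/(2·0.5²)) = 0.797885·exp(-12.50000) = 2.97344e-06
  p_2 = (1/(0.5·√(2π)))·exp(−(4.2−2.3)²/(2·0.5²)) = 0.797885·exp(-7.22000) = 0.000583894
  p_3 = (1/(0.8·√(2π)))·exp(−(4.2−5.8)²/(2·0.8²)) = 0.498678·exp(-2.00000) = 0.0674887
Odds = (0.41/0.20) × (0.000583894/0.0674887) = 2.05 × 0.00865173 ≈ 0.018

0.018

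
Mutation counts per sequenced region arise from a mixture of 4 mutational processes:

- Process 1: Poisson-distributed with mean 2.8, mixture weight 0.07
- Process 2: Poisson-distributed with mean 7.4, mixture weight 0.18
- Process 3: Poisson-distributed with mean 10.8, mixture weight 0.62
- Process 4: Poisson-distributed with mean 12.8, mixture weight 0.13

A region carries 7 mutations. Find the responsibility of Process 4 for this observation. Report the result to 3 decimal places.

By Bayes' theorem, P(k | x) = P(Z=k) f_k(x) / Σ_j P(Z=j) f_j(x).
Component likelihoods at x = 7 mutations:
  p_1 = e^(−2.8)·2.8^7/7! = 0.0162799
  p_2 = e^(−7.4)·7.4^7/7! = 0.147371
  p_3 = e^(−10.8)·10.8^7/7! = 0.0693674
  p_4 = e^(−12.8)·12.8^7/7! = 0.0308368
Multiply by the mixture weights:
  P(Z=1)·p_1 = 0.07 × 0.0162799 = 0.00113959
  P(Z=2)·p_2 = 0.18 × 0.147371 = 0.0265268
  P(Z=3)·p_3 = 0.62 × 0.0693674 = 0.0430078
  P(Z=4)·p_4 = 0.13 × 0.0308368 = 0.00400879
Denominator: 0.00113959 + 0.0265268 + 0.0430078 + 0.00400879 = 0.074683
P(Process 4 | x) = 0.00400879 / 0.074683 ≈ 0.054

0.054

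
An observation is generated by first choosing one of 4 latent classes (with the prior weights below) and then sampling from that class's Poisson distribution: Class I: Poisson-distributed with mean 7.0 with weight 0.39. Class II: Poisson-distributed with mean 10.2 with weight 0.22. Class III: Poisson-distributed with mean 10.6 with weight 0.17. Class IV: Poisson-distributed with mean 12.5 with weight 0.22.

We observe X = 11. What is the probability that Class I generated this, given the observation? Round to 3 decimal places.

0.202

P(component k | x) = w_k·f_k(x) / marginal(x), where marginal(x) = Σ_j w_j·f_j(x).
Evaluate each component's likelihood at the observed value:
  L_I = 0.0451712
  L_II = 0.115782
  L_III = 0.118492
  L_IV = 0.108686
Weight by the priors:
  w_I·L_I = 0.39 × 0.0451712 = 0.0176168
  w_II·L_II = 0.22 × 0.115782 = 0.0254721
  w_III·L_III = 0.17 × 0.118492 = 0.0201436
  w_IV·L_IV = 0.22 × 0.108686 = 0.0239109
Denominator: 0.0176168 + 0.0254721 + 0.0201436 + 0.0239109 = 0.0871433
P(Class I | x) ≈ 0.202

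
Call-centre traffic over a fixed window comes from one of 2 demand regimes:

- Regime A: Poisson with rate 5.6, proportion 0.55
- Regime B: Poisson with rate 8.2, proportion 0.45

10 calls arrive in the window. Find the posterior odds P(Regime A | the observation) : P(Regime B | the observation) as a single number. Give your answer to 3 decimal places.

0.363

Since P(k|x) ∝ w_k f_k(x), the posterior odds are w_i f_i(x) / (w_j f_j(x)).
Poisson probabilities:
  L_A = 0.0309078
  L_B = 0.104031
Odds = (0.55/0.45) × (0.0309078/0.104031) = 1.22222 × 0.297103 ≈ 0.363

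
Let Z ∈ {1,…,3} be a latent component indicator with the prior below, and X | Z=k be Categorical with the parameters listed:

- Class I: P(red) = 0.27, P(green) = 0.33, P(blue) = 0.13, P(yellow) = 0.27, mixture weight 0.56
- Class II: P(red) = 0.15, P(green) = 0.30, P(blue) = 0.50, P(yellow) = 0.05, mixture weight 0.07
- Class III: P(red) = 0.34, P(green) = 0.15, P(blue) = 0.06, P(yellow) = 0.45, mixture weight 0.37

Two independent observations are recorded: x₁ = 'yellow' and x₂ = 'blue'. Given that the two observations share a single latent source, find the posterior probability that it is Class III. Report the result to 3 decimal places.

By Bayes' theorem, P(k | x) = π_k f_k(x) / Σ_j π_j f_j(x).
Since both observations come from the same component, the likelihood for component k is f_k(x₁)·f_k(x₂).
  f_I = [0.27] × [0.13] = 0.0351
  f_II = [0.05] × [0.5] = 0.025
  f_III = [0.45] × [0.06] = 0.027
Weight by the priors:
  π_I·f_I = 0.56 × 0.0351 = 0.019656
  π_II·f_II = 0.07 × 0.025 = 0.00175
  π_III·f_III = 0.37 × 0.027 = 0.00999
Marginal: 0.019656 + 0.00175 + 0.00999 = 0.031396
So the posterior for Class III is 0.00999 / 0.031396 ≈ 0.318.

0.318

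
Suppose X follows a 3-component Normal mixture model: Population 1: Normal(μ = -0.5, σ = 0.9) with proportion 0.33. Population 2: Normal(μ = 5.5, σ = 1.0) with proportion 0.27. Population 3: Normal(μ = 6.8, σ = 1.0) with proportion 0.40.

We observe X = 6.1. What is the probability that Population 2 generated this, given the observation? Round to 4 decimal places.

0.4187

By Bayes' theorem, P(k | x) = π_k f_k(x) / Σ_j π_j f_j(x).
Component likelihoods at x = 6.1:
  p_1 = (1/(0.9·√(2π)))·exp(−(6.1−-0.5)²/(2·0.9²)) = 0.443269·exp(-26.88889) = 9.31047e-13
  p_2 = (1/(1.0·√(2π)))·exp(−(6.1−5.5)²/(2·1.0²)) = 0.398942·exp(-0.18000) = 0.333225
  p_3 = (1/(1.0·√(2π)))·exp(−(6.1−6.8)²/(2·1.0²)) = 0.398942·exp(-0.24500) = 0.312254
Multiply by the mixture weights:
  π_1·p_1 = 0.33 × 9.31047e-13 = 3.07245e-13
  π_2·p_2 = 0.27 × 0.333225 = 0.0899706
  π_3·p_3 = 0.40 × 0.312254 = 0.124902
Marginal: 3.07245e-13 + 0.0899706 + 0.124902 = 0.214872
P(Population 2 | 6.1) = 0.0899706 / 0.214872 ≈ 0.4187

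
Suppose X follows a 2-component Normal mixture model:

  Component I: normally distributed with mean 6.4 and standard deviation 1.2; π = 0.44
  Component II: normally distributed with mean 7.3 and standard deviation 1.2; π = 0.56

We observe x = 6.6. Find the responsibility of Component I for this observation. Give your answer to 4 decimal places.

0.4788

Posterior ∝ prior × likelihood, so P(k | x) ∝ P(Z=k) f_k(x); normalise over all components.
Evaluate each component's likelihood at the observed value:
  f_I = 0.327866
  f_II = 0.280439
Weight by the priors:
  P(Z=I)·f_I = 0.44 × 0.327866 = 0.144261
  P(Z=II)·f_II = 0.56 × 0.280439 = 0.157046
Marginal: 0.144261 + 0.157046 = 0.301307
P(Component I | 6.6) = 0.144261 / 0.301307 ≈ 0.4788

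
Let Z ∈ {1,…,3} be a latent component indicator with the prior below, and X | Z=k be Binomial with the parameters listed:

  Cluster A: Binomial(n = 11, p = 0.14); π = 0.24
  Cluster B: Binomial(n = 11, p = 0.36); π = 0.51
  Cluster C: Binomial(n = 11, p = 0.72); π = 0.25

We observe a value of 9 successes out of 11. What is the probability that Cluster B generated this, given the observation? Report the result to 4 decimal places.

0.0204

P(component k | x) = π_k·f_k(x) / marginal(x), where marginal(x) = Σ_j π_j·f_j(x).
Binomial probabilities:
  L_A = C(11,9)·0.14^9·0.86^2 = 55·2.0661e-08·0.7396 = 8.4045e-07
  L_B = C(11,9)·0.36^9·0.64^2 = 55·0.00010156·0.4096 = 0.00228794
  L_C = C(11,9)·0.72^9·0.28^2 = 55·0.0519987·0.0784 = 0.224218
Weight by the priors:
  π_A·L_A = 0.24 × 8.4045e-07 = 2.01708e-07
  π_B·L_B = 0.51 × 0.00228794 = 0.00116685
  π_C·L_C = 0.25 × 0.224218 = 0.0560546
Marginal: 2.01708e-07 + 0.00116685 + 0.0560546 = 0.0572216
P(Cluster B | x) ≈ 0.0204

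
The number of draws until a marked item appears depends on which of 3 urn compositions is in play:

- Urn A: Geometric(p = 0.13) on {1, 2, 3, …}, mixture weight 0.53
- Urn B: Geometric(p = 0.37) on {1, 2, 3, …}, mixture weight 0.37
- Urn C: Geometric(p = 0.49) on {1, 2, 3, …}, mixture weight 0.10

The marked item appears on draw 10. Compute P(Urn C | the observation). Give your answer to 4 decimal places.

0.0052

Apply Bayes' rule: the posterior for each component is proportional to its prior times its likelihood at x.
Component likelihoods at x = 10:
  f_A = 0.13·(1−0.13)^9 = 0.13·0.285544 = 0.0371207
  f_B = 0.37·(1−0.37)^9 = 0.37·0.0156338 = 0.00578451
  f_C = 0.49·(1−0.49)^9 = 0.49·0.00233417 = 0.00114374
Multiply by the mixture weights:
  w_A·f_A = 0.53 × 0.0371207 = 0.019674
  w_B·f_B = 0.37 × 0.00578451 = 0.00214027
  w_C·f_C = 0.10 × 0.00114374 = 0.000114374
Normaliser: 0.019674 + 0.00214027 + 0.000114374 = 0.0219286
P(Urn C | 10) = 0.000114374 / 0.0219286 ≈ 0.0052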